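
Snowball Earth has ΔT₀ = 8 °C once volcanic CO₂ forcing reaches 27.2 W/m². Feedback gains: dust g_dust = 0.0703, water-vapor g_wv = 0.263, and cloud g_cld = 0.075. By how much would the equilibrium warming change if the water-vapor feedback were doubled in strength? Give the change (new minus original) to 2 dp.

10.82 °C

Original: g = 0.4083, ΔT = 8/(1−0.4083) = 13.5204 °C.
With doubled water-vapor: g' = 0.6713, ΔT' = 8/(1−0.6713) = 24.3383 °C.
Change = 24.3383 − 13.5204 = 10.82 °C.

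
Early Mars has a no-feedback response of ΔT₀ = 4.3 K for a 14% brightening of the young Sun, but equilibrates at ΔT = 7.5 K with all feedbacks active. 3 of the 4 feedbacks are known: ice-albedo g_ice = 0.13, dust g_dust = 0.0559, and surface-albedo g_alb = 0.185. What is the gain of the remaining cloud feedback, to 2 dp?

0.06

Amplification A = ΔT/ΔT₀ = 7.5/4.3 = 1.744.
Total gain g = 1 − 1/A = 1 − 1/1.744 = 0.4266.
Known gains sum to 0.13 + 0.0559 + 0.185 = 0.3709.
g_cld = 0.4266 − 0.3709 = 0.06.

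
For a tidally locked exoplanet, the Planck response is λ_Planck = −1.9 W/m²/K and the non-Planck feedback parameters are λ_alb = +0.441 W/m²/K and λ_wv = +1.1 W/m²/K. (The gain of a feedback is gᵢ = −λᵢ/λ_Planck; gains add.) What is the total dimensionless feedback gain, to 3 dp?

0.811

Convert to gains: g_alb = 0.441/1.9 = 0.2321; g_wv = 1.1/1.9 = 0.5789.
Total gain g = 0.811.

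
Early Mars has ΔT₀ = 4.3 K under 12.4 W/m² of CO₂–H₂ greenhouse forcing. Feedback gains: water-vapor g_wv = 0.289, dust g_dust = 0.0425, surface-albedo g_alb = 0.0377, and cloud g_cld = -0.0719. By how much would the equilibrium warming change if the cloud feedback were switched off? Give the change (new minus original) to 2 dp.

0.70 K

Original: g = 0.2973, ΔT = 4.3/(1−0.2973) = 6.1193 K.
Without cloud: g' = 0.3692, ΔT' = 4.3/(1−0.3692) = 6.8167 K.
Change = 6.8167 − 6.1193 = 0.70 K.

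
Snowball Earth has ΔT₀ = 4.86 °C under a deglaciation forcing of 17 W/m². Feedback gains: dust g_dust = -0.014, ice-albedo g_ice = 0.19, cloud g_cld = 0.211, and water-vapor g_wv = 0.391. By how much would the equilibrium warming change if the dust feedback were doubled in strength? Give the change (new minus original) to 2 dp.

-1.30 °C

Original: g = 0.778, ΔT = 4.86/(1−0.778) = 21.8919 °C.
With doubled dust: g' = 0.764, ΔT' = 4.86/(1−0.764) = 20.5932 °C.
Change = 20.5932 − 21.8919 = -1.30 °C.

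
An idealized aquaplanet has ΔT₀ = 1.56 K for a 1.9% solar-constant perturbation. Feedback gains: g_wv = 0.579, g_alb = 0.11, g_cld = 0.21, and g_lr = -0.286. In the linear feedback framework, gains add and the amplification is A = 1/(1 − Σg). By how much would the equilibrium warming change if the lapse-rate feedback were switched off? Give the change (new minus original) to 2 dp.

Original: g = 0.613, ΔT = 1.56/(1−0.613) = 4.0310 K.
Without lapse-rate: g' = 0.899, ΔT' = 1.56/(1−0.899) = 15.4455 K.
Change = 15.4455 − 4.0310 = 11.41 K.

11.41 K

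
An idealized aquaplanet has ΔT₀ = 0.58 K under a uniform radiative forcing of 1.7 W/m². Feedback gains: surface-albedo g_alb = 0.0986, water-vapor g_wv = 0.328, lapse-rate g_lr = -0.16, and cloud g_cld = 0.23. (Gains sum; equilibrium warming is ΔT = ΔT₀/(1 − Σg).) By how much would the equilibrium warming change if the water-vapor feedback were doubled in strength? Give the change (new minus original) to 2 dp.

2.15 K

Original: g = 0.4966, ΔT = 0.58/(1−0.4966) = 1.1522 K.
With doubled water-vapor: g' = 0.8246, ΔT' = 0.58/(1−0.8246) = 3.3067 K.
Change = 3.3067 − 1.1522 = 2.15 K.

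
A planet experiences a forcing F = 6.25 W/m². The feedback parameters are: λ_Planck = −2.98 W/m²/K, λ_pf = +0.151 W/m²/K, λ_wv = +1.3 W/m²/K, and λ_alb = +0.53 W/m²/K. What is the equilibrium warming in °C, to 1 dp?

Net feedback parameter λ = (−2.98) + (+0.151) + (+1.3) + (+0.53) = -0.999 W/m²/K.
ΔT = −F/λ = −6.25/(-0.999) = 6.3 °C.

6.3 °C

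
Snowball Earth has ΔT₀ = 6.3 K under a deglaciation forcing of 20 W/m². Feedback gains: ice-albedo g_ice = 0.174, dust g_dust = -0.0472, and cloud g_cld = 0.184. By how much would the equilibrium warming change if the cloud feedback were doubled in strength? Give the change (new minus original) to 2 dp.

3.33 K

Original: g = 0.3108, ΔT = 6.3/(1−0.3108) = 9.1410 K.
With doubled cloud: g' = 0.4948, ΔT' = 6.3/(1−0.4948) = 12.4703 K.
Change = 12.4703 − 9.1410 = 3.33 K.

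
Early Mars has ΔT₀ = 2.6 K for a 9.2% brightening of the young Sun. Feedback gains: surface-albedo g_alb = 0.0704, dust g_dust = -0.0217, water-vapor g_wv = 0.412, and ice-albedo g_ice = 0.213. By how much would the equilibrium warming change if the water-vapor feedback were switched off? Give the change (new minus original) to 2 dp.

Original: g = 0.6737, ΔT = 2.6/(1−0.6737) = 7.9681 K.
Without water-vapor: g' = 0.2617, ΔT' = 2.6/(1−0.2617) = 3.5216 K.
Change = 3.5216 − 7.9681 = -4.45 K.

-4.45 K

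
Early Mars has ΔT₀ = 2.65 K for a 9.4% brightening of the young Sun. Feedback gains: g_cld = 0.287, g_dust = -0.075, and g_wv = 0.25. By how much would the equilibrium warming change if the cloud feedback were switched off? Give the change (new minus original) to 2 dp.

-1.71 K

Original: g = 0.462, ΔT = 2.65/(1−0.462) = 4.9257 K.
Without cloud: g' = 0.175, ΔT' = 2.65/(1−0.175) = 3.2121 K.
Change = 3.2121 − 4.9257 = -1.71 K.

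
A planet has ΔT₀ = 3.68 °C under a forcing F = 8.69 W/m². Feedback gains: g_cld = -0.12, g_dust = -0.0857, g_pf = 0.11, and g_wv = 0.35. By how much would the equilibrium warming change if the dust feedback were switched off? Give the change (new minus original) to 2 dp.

Original: g = 0.2543, ΔT = 3.68/(1−0.2543) = 4.9350 °C.
Without dust: g' = 0.34, ΔT' = 3.68/(1−0.34) = 5.5758 °C.
Change = 5.5758 − 4.9350 = 0.64 °C.

0.64 °C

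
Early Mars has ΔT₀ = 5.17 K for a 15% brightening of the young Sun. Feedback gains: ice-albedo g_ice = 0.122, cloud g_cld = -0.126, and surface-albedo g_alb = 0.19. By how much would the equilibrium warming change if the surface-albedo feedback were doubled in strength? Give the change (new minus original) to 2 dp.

Original: g = 0.186, ΔT = 5.17/(1−0.186) = 6.3514 K.
With doubled surface-albedo: g' = 0.376, ΔT' = 5.17/(1−0.376) = 8.2853 K.
Change = 8.2853 − 6.3514 = 1.93 K.

1.93 K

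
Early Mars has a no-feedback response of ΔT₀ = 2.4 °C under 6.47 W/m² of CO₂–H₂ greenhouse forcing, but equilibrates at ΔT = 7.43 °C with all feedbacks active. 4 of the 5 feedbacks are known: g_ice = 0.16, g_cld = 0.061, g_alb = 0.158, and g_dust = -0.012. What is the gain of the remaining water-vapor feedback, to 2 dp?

Amplification A = ΔT/ΔT₀ = 7.43/2.4 = 3.096.
Total gain g = 1 − 1/A = 1 − 1/3.096 = 0.677.
Known gains sum to 0.16 + 0.061 + 0.158 − 0.012 = 0.367.
g_wv = 0.677 − 0.367 = 0.31.

0.31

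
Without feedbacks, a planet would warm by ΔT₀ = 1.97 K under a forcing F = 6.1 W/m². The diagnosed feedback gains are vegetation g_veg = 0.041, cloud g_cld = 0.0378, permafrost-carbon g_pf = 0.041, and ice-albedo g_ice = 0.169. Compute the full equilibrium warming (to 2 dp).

2.77 K

Total gain g = 0.041 + 0.0378 + 0.041 + 0.169 = 0.2888.
Amplification A = 1/(1 − 0.2888) = 1.406.
ΔT = 1.97 × 1.406 = 2.77 K.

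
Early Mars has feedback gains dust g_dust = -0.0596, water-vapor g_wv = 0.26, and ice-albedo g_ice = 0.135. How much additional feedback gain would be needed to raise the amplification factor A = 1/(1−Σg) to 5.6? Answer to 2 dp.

Current total gain = 0.3354.
Target gain for A = 5.6: g* = 1 − 1/5.6 = 0.8214.
Additional gain needed = 0.8214 − 0.3354 = 0.49.

0.49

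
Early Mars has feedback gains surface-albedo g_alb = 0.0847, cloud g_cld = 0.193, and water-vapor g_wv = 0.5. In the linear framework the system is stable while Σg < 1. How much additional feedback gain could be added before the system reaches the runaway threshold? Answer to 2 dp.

0.22

Current total gain = 0.0847 + 0.193 + 0.5 = 0.7777.
Margin to runaway = 1 − 0.7777 = 0.22.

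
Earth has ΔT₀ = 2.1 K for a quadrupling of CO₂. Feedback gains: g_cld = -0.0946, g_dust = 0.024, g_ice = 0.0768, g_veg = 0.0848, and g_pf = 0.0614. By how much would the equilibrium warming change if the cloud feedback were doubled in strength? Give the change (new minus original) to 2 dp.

Original: g = 0.1524, ΔT = 2.1/(1−0.1524) = 2.4776 K.
With doubled cloud: g' = 0.0578, ΔT' = 2.1/(1−0.0578) = 2.2288 K.
Change = 2.2288 − 2.4776 = -0.25 K.

-0.25 K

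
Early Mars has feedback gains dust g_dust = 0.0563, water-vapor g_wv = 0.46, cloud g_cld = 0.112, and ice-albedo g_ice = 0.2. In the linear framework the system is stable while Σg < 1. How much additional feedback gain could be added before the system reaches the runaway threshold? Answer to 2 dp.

Current total gain = 0.0563 + 0.46 + 0.112 + 0.2 = 0.8283.
Margin to runaway = 1 − 0.8283 = 0.17.

0.17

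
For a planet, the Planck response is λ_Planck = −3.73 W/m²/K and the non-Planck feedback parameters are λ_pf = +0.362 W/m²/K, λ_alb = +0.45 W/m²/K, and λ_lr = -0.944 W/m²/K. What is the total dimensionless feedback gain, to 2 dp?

Convert to gains: g_pf = 0.362/3.73 = 0.09705; g_alb = 0.45/3.73 = 0.1206; g_lr = -0.944/3.73 = -0.2531.
Total gain g = -0.03545.

-0.04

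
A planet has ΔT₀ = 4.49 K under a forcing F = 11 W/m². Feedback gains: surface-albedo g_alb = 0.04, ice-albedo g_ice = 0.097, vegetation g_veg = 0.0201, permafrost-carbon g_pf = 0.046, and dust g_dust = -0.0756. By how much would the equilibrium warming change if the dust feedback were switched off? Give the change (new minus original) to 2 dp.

0.49 K

Original: g = 0.1275, ΔT = 4.49/(1−0.1275) = 5.1461 K.
Without dust: g' = 0.2031, ΔT' = 4.49/(1−0.2031) = 5.6343 K.
Change = 5.6343 − 5.1461 = 0.49 K.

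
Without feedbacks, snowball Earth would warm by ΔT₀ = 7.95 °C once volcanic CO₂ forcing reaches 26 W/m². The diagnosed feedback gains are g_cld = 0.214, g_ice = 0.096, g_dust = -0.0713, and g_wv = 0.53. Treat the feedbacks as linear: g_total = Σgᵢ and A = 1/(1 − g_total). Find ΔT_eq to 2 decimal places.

34.37 °C

Total gain g = 0.214 + 0.096 − 0.0713 + 0.53 = 0.7687.
Amplification A = 1/(1 − 0.7687) = 4.323.
ΔT = 7.95 × 4.323 = 34.37 °C.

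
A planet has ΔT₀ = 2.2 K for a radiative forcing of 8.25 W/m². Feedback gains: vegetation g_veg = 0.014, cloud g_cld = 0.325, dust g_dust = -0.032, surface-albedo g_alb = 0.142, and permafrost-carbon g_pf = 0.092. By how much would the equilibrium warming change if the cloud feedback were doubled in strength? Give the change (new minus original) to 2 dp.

Original: g = 0.541, ΔT = 2.2/(1−0.541) = 4.7930 K.
With doubled cloud: g' = 0.866, ΔT' = 2.2/(1−0.866) = 16.4179 K.
Change = 16.4179 − 4.7930 = 11.62 K.

11.62 K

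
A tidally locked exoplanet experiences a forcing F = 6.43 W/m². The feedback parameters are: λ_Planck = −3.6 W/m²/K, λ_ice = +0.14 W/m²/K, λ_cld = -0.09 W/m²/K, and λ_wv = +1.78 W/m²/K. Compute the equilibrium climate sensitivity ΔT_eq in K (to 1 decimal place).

3.6 K

Net feedback parameter λ = (−3.6) + (+0.14) + (-0.09) + (+1.78) = -1.77 W/m²/K.
ΔT = −F/λ = −6.43/(-1.77) = 3.6 K.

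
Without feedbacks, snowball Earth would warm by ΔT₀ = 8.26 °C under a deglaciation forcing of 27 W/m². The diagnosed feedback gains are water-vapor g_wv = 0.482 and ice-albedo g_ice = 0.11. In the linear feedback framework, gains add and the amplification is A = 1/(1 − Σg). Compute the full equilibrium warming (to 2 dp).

20.25 °C

Total gain g = 0.482 + 0.11 = 0.592.
Amplification A = 1/(1 − 0.592) = 2.451.
ΔT = 8.26 × 2.451 = 20.25 °C.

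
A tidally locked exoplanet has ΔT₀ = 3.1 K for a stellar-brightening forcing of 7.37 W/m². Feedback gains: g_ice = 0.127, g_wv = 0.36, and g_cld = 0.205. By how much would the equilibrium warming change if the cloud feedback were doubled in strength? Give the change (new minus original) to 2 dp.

20.03 K

Original: g = 0.692, ΔT = 3.1/(1−0.692) = 10.0649 K.
With doubled cloud: g' = 0.897, ΔT' = 3.1/(1−0.897) = 30.0971 K.
Change = 30.0971 − 10.0649 = 20.03 K.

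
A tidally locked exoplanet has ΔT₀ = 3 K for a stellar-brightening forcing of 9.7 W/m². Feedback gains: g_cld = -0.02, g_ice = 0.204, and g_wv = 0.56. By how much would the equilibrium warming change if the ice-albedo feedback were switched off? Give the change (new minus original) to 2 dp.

Original: g = 0.744, ΔT = 3/(1−0.744) = 11.7188 K.
Without ice-albedo: g' = 0.54, ΔT' = 3/(1−0.54) = 6.5217 K.
Change = 6.5217 − 11.7188 = -5.20 K.

-5.20 K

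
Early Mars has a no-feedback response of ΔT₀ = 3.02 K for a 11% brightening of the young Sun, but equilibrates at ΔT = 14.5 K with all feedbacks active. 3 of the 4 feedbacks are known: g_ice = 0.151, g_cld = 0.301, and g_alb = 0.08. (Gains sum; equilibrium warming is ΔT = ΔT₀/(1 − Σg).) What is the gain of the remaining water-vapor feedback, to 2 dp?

0.26

Amplification A = ΔT/ΔT₀ = 14.5/3.02 = 4.801.
Total gain g = 1 − 1/A = 1 − 1/4.801 = 0.7917.
Known gains sum to 0.151 + 0.301 + 0.08 = 0.532.
g_wv = 0.7917 − 0.532 = 0.26.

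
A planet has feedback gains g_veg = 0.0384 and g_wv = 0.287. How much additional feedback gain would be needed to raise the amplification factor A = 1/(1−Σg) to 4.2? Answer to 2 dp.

0.44

Current total gain = 0.3254.
Target gain for A = 4.2: g* = 1 − 1/4.2 = 0.7619.
Additional gain needed = 0.7619 − 0.3254 = 0.44.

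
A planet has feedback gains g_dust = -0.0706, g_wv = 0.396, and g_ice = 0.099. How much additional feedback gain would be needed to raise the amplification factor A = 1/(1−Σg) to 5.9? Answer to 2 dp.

Current total gain = 0.4244.
Target gain for A = 5.9: g* = 1 − 1/5.9 = 0.8305.
Additional gain needed = 0.8305 − 0.4244 = 0.41.

0.41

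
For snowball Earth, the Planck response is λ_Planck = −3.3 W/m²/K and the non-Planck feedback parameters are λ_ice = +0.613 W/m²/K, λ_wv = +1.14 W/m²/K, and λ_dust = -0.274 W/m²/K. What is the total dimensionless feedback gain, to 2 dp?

Convert to gains: g_ice = 0.613/3.3 = 0.1858; g_wv = 1.14/3.3 = 0.3455; g_dust = -0.274/3.3 = -0.08303.
Total gain g = 0.44827.

0.45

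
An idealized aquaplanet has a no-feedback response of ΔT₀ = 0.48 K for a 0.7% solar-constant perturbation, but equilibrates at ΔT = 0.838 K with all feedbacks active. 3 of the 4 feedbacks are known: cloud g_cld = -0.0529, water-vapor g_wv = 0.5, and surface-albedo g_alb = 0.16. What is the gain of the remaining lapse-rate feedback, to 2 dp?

-0.18

Amplification A = ΔT/ΔT₀ = 0.838/0.48 = 1.746.
Total gain g = 1 − 1/A = 1 − 1/1.746 = 0.4273.
Known gains sum to -0.0529 + 0.5 + 0.16 = 0.6071.
g_lr = 0.4273 − 0.6071 = -0.18.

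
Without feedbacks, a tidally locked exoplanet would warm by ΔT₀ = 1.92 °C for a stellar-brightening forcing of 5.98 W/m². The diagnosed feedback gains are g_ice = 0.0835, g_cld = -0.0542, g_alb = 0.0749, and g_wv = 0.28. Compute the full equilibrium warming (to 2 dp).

Total gain g = 0.0835 − 0.0542 + 0.0749 + 0.28 = 0.3842.
Amplification A = 1/(1 − 0.3842) = 1.624.
ΔT = 1.92 × 1.624 = 3.12 °C.

3.12 °C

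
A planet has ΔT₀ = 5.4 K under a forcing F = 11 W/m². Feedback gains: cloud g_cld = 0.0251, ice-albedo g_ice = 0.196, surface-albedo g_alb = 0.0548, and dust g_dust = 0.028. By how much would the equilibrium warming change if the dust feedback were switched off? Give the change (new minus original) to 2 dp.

-0.30 K

Original: g = 0.3039, ΔT = 5.4/(1−0.3039) = 7.7575 K.
Without dust: g' = 0.2759, ΔT' = 5.4/(1−0.2759) = 7.4575 K.
Change = 7.4575 − 7.7575 = -0.30 K.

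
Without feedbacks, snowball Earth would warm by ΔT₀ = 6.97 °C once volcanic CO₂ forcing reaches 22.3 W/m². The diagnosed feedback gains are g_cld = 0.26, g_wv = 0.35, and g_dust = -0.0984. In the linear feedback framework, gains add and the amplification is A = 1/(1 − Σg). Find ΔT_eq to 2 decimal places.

Total gain g = 0.26 + 0.35 − 0.0984 = 0.5116.
Amplification A = 1/(1 − 0.5116) = 2.048.
ΔT = 6.97 × 2.048 = 14.27 °C.

14.27 °C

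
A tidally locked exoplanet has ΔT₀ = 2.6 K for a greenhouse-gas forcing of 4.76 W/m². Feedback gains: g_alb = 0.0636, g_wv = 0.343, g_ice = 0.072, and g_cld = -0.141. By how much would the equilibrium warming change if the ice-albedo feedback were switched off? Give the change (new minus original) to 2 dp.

-0.38 K

Original: g = 0.3376, ΔT = 2.6/(1−0.3376) = 3.9251 K.
Without ice-albedo: g' = 0.2656, ΔT' = 2.6/(1−0.2656) = 3.5403 K.
Change = 3.5403 − 3.9251 = -0.38 K.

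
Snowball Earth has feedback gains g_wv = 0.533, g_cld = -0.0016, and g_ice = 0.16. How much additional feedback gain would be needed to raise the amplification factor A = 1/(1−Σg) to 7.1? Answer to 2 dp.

Current total gain = 0.6914.
Target gain for A = 7.1: g* = 1 − 1/7.1 = 0.8592.
Additional gain needed = 0.8592 − 0.6914 = 0.17.

0.17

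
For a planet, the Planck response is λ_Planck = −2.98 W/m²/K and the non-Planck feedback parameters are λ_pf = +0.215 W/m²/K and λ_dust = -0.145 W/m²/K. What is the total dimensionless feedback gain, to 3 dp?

0.023

Convert to gains: g_pf = 0.215/2.98 = 0.07215; g_dust = -0.145/2.98 = -0.04866.
Total gain g = 0.02349.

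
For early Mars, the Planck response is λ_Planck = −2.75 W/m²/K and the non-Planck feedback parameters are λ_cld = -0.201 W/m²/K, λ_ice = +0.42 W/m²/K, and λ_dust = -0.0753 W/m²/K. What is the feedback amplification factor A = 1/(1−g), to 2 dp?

Convert to gains: g_cld = -0.201/2.75 = -0.07309; g_ice = 0.42/2.75 = 0.1527; g_dust = -0.0753/2.75 = -0.02738.
Total gain g = 0.05223.
A = 1/(1 − 0.05223) = 1.06.

1.06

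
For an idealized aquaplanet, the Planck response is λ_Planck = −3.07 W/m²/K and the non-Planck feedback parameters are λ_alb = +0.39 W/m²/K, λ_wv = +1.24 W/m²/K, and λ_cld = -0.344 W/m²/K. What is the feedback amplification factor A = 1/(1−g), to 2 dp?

Convert to gains: g_alb = 0.39/3.07 = 0.127; g_wv = 1.24/3.07 = 0.4039; g_cld = -0.344/3.07 = -0.1121.
Total gain g = 0.4188.
A = 1/(1 − 0.4188) = 1.72.

1.72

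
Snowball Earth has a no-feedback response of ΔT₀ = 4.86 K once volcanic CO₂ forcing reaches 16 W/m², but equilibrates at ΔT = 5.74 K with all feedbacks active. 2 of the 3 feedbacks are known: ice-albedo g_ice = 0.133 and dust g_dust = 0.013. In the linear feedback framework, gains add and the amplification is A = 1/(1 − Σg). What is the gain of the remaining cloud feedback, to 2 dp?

0.01

Amplification A = ΔT/ΔT₀ = 5.74/4.86 = 1.181.
Total gain g = 1 − 1/A = 1 − 1/1.181 = 0.1533.
Known gains sum to 0.133 + 0.013 = 0.146.
g_cld = 0.1533 − 0.146 = 0.01.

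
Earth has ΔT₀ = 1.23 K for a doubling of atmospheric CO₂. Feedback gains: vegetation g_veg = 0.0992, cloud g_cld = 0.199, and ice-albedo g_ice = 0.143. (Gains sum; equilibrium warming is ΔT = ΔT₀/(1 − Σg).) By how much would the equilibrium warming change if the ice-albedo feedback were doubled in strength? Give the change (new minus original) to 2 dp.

0.76 K

Original: g = 0.4412, ΔT = 1.23/(1−0.4412) = 2.2011 K.
With doubled ice-albedo: g' = 0.5842, ΔT' = 1.23/(1−0.5842) = 2.9582 K.
Change = 2.9582 − 2.2011 = 0.76 K.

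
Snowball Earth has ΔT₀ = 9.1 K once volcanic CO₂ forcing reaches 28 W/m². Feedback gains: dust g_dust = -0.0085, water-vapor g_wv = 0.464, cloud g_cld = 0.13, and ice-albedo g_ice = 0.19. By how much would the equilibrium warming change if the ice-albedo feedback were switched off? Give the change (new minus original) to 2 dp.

Original: g = 0.7755, ΔT = 9.1/(1−0.7755) = 40.5345 K.
Without ice-albedo: g' = 0.5855, ΔT' = 9.1/(1−0.5855) = 21.9542 K.
Change = 21.9542 − 40.5345 = -18.58 K.

-18.58 K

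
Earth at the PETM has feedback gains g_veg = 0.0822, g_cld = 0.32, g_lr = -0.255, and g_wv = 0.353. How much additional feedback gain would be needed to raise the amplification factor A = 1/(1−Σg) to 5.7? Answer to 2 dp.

Current total gain = 0.5002.
Target gain for A = 5.7: g* = 1 − 1/5.7 = 0.8246.
Additional gain needed = 0.8246 − 0.5002 = 0.32.

0.32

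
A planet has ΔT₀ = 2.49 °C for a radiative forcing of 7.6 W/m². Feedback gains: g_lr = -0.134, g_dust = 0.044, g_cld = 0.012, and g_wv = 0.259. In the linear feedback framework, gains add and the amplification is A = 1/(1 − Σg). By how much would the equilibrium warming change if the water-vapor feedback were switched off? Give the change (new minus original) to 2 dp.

Original: g = 0.181, ΔT = 2.49/(1−0.181) = 3.0403 °C.
Without water-vapor: g' = -0.078, ΔT' = 2.49/(1+0.078) = 2.3098 °C.
Change = 2.3098 − 3.0403 = -0.73 °C.

-0.73 °C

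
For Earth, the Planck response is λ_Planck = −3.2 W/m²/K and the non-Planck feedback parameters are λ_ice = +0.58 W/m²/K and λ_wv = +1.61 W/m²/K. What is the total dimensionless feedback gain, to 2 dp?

Convert to gains: g_ice = 0.58/3.2 = 0.1812; g_wv = 1.61/3.2 = 0.5031.
Total gain g = 0.6843.

0.68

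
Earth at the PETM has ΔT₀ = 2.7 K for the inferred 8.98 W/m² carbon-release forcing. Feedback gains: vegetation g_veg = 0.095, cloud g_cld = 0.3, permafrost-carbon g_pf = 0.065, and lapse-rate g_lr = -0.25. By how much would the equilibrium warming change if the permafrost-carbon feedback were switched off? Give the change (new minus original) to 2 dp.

-0.26 K

Original: g = 0.21, ΔT = 2.7/(1−0.21) = 3.4177 K.
Without permafrost-carbon: g' = 0.145, ΔT' = 2.7/(1−0.145) = 3.1579 K.
Change = 3.1579 − 3.4177 = -0.26 K.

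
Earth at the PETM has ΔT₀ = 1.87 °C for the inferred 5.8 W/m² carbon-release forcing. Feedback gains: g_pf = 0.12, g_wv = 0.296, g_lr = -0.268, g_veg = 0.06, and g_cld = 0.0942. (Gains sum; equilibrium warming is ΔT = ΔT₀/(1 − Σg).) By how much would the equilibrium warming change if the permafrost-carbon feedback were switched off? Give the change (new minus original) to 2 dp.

Original: g = 0.3022, ΔT = 1.87/(1−0.3022) = 2.6799 °C.
Without permafrost-carbon: g' = 0.1822, ΔT' = 1.87/(1−0.1822) = 2.2866 °C.
Change = 2.2866 − 2.6799 = -0.39 °C.

-0.39 °C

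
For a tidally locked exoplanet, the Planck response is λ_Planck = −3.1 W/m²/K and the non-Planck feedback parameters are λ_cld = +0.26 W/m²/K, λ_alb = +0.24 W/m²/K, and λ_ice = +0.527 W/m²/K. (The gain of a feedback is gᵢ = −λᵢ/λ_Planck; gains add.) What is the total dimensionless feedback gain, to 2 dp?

0.33

Convert to gains: g_cld = 0.26/3.1 = 0.08387; g_alb = 0.24/3.1 = 0.07742; g_ice = 0.527/3.1 = 0.17.
Total gain g = 0.33129.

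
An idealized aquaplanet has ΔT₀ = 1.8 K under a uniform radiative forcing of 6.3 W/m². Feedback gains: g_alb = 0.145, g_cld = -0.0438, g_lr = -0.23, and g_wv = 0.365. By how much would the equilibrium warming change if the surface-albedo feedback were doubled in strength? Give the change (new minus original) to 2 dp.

0.55 K

Original: g = 0.2362, ΔT = 1.8/(1−0.2362) = 2.3566 K.
With doubled surface-albedo: g' = 0.3812, ΔT' = 1.8/(1−0.3812) = 2.9089 K.
Change = 2.9089 − 2.3566 = 0.55 K.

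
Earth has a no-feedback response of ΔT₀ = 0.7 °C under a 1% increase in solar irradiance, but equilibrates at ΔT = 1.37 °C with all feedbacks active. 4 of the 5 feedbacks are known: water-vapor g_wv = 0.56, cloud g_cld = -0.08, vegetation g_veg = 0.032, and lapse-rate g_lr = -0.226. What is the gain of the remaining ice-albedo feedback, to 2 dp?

Amplification A = ΔT/ΔT₀ = 1.37/0.7 = 1.957.
Total gain g = 1 − 1/A = 1 − 1/1.957 = 0.489.
Known gains sum to 0.56 − 0.08 + 0.032 − 0.226 = 0.286.
g_ice = 0.489 − 0.286 = 0.20.

0.20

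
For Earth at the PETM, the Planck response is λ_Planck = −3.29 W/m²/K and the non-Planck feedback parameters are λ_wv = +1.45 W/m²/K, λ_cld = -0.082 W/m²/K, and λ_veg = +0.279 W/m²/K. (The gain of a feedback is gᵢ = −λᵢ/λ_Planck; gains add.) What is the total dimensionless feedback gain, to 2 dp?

0.50

Convert to gains: g_wv = 1.45/3.29 = 0.4407; g_cld = -0.082/3.29 = -0.02492; g_veg = 0.279/3.29 = 0.0848.
Total gain g = 0.50058.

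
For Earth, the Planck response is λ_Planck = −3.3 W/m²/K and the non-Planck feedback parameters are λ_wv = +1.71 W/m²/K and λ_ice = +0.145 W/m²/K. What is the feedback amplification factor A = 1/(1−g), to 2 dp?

2.28

Convert to gains: g_wv = 1.71/3.3 = 0.5182; g_ice = 0.145/3.3 = 0.04394.
Total gain g = 0.56214.
A = 1/(1 − 0.56214) = 2.28.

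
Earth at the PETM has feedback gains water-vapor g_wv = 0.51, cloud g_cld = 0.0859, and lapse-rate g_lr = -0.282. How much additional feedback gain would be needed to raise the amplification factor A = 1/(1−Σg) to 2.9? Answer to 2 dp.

0.34

Current total gain = 0.3139.
Target gain for A = 2.9: g* = 1 − 1/2.9 = 0.6552.
Additional gain needed = 0.6552 − 0.3139 = 0.34.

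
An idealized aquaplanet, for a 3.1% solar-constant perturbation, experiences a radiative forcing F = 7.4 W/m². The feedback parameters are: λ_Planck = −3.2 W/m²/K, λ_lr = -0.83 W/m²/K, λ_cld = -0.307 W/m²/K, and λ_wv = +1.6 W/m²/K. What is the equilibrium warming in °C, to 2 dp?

Net feedback parameter λ = (−3.2) + (-0.83) + (-0.307) + (+1.6) = -2.737 W/m²/K.
ΔT = −F/λ = −7.4/(-2.737) = 2.70 °C.

2.70 °C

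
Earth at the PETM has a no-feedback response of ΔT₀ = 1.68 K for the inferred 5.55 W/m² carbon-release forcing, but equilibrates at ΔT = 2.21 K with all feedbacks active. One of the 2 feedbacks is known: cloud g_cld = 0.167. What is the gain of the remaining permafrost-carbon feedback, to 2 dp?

Amplification A = ΔT/ΔT₀ = 2.21/1.68 = 1.315.
Total gain g = 1 − 1/A = 1 − 1/1.315 = 0.2395.
The known gain is 0.167.
g_pf = 0.2395 − 0.167 = 0.07.

0.07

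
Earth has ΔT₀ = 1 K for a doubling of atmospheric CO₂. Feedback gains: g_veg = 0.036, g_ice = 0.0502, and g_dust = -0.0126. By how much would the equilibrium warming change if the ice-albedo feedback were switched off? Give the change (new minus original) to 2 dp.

-0.06 K

Original: g = 0.0736, ΔT = 1/(1−0.0736) = 1.0794 K.
Without ice-albedo: g' = 0.0234, ΔT' = 1/(1−0.0234) = 1.0240 K.
Change = 1.0240 − 1.0794 = -0.06 K.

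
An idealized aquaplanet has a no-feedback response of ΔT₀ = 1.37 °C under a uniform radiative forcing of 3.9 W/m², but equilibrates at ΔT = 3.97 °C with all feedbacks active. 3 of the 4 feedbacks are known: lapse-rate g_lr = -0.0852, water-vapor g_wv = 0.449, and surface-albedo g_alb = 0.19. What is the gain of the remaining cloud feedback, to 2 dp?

0.10

Amplification A = ΔT/ΔT₀ = 3.97/1.37 = 2.898.
Total gain g = 1 − 1/A = 1 − 1/2.898 = 0.6549.
Known gains sum to -0.0852 + 0.449 + 0.19 = 0.5538.
g_cld = 0.6549 − 0.5538 = 0.10.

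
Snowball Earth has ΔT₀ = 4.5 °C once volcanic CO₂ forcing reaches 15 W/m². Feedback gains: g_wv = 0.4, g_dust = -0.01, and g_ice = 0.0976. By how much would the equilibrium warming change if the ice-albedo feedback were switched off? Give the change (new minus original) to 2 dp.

-1.41 °C

Original: g = 0.4876, ΔT = 4.5/(1−0.4876) = 8.7822 °C.
Without ice-albedo: g' = 0.39, ΔT' = 4.5/(1−0.39) = 7.3770 °C.
Change = 7.3770 − 8.7822 = -1.41 °C.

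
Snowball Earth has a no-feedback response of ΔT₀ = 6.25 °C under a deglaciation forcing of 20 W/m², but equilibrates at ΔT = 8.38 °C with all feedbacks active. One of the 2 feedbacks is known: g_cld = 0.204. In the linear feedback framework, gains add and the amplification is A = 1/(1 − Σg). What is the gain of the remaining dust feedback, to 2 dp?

0.05

Amplification A = ΔT/ΔT₀ = 8.38/6.25 = 1.341.
Total gain g = 1 − 1/A = 1 − 1/1.341 = 0.2543.
The known gain is 0.204.
g_dust = 0.2543 − 0.204 = 0.05.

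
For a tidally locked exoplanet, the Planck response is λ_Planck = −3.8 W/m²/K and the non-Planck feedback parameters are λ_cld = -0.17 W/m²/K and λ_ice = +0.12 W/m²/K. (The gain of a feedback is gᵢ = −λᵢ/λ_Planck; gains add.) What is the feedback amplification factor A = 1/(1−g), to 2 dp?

0.99

Convert to gains: g_cld = -0.17/3.8 = -0.04474; g_ice = 0.12/3.8 = 0.03158.
Total gain g = -0.01316.
A = 1/(1 + 0.01316) = 0.99.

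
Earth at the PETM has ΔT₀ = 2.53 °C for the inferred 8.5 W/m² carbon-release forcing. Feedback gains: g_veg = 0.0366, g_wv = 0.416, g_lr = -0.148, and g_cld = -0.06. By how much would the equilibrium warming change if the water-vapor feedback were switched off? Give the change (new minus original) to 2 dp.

Original: g = 0.2446, ΔT = 2.53/(1−0.2446) = 3.3492 °C.
Without water-vapor: g' = -0.1714, ΔT' = 2.53/(1+0.1714) = 2.1598 °C.
Change = 2.1598 − 3.3492 = -1.19 °C.

-1.19 °C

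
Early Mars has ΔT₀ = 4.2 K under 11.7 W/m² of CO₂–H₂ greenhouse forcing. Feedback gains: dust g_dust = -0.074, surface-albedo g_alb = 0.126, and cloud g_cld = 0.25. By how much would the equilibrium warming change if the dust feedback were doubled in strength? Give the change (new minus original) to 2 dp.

Original: g = 0.302, ΔT = 4.2/(1−0.302) = 6.0172 K.
With doubled dust: g' = 0.228, ΔT' = 4.2/(1−0.228) = 5.4404 K.
Change = 5.4404 − 6.0172 = -0.58 K.

-0.58 K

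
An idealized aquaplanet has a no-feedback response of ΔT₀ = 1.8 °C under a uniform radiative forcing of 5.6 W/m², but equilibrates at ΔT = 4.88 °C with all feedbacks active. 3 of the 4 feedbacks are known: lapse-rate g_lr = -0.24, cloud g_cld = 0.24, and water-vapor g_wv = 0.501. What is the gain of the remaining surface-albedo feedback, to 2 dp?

Amplification A = ΔT/ΔT₀ = 4.88/1.8 = 2.711.
Total gain g = 1 − 1/A = 1 − 1/2.711 = 0.6311.
Known gains sum to -0.24 + 0.24 + 0.501 = 0.501.
g_alb = 0.6311 − 0.501 = 0.13.

0.13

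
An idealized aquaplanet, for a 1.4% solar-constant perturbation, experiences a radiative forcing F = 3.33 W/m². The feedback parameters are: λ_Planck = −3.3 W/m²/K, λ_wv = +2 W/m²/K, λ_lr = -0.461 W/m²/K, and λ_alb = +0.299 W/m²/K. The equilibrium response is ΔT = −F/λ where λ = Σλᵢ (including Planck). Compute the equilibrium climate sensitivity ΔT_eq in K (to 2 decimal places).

Net feedback parameter λ = (−3.3) + (+2) + (-0.461) + (+0.299) = -1.462 W/m²/K.
ΔT = −F/λ = −3.33/(-1.462) = 2.28 K.

2.28 K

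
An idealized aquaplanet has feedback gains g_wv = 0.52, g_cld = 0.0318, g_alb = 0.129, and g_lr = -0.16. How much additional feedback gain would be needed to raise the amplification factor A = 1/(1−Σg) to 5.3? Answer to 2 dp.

Current total gain = 0.5208.
Target gain for A = 5.3: g* = 1 − 1/5.3 = 0.8113.
Additional gain needed = 0.8113 − 0.5208 = 0.29.

0.29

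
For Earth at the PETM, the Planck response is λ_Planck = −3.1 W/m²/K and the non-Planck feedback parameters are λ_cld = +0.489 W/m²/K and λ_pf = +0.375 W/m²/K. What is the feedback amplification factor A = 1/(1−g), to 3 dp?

Convert to gains: g_cld = 0.489/3.1 = 0.1577; g_pf = 0.375/3.1 = 0.121.
Total gain g = 0.2787.
A = 1/(1 − 0.2787) = 1.386.

1.386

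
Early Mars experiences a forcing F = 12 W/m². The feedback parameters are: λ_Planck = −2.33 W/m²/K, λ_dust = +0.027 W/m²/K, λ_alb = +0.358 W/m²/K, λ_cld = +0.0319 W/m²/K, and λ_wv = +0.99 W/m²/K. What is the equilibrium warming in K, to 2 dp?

13.00 K

Net feedback parameter λ = (−2.33) + (+0.027) + (+0.358) + (+0.0319) + (+0.99) = -0.9231 W/m²/K.
ΔT = −F/λ = −12/(-0.9231) = 13.00 K.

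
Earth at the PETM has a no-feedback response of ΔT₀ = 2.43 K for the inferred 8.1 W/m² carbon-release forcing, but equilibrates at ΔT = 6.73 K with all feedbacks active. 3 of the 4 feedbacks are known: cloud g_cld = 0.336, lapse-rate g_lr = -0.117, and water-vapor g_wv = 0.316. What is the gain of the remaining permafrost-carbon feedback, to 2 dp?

Amplification A = ΔT/ΔT₀ = 6.73/2.43 = 2.77.
Total gain g = 1 − 1/A = 1 − 1/2.77 = 0.639.
Known gains sum to 0.336 − 0.117 + 0.316 = 0.535.
g_pf = 0.639 − 0.535 = 0.10.

0.10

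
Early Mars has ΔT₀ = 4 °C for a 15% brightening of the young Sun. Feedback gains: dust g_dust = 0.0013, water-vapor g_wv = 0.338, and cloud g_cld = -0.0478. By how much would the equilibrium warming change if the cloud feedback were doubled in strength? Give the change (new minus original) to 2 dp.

-0.36 °C

Original: g = 0.2915, ΔT = 4/(1−0.2915) = 5.6457 °C.
With doubled cloud: g' = 0.2437, ΔT' = 4/(1−0.2437) = 5.2889 °C.
Change = 5.2889 − 5.6457 = -0.36 °C.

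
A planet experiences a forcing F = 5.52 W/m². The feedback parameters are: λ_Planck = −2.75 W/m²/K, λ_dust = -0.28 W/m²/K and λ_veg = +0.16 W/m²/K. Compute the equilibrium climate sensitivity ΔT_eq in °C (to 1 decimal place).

1.9 °C

Net feedback parameter λ = (−2.75) + (-0.28) + (+0.16) = -2.87 W/m²/K.
ΔT = −F/λ = −5.52/(-2.87) = 1.9 °C.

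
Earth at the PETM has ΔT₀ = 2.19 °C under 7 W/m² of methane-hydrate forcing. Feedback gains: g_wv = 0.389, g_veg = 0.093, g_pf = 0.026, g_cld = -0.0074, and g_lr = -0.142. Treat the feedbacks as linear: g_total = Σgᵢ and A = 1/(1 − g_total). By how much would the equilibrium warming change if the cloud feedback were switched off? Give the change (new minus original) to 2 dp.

Original: g = 0.3586, ΔT = 2.19/(1−0.3586) = 3.4144 °C.
Without cloud: g' = 0.366, ΔT' = 2.19/(1−0.366) = 3.4543 °C.
Change = 3.4543 − 3.4144 = 0.04 °C.

0.04 °C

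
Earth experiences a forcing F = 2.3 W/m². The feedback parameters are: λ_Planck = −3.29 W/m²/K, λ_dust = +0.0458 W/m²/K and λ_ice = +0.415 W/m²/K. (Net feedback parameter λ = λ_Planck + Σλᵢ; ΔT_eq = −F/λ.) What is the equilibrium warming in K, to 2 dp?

Net feedback parameter λ = (−3.29) + (+0.0458) + (+0.415) = -2.8292 W/m²/K.
ΔT = −F/λ = −2.3/(-2.8292) = 0.81 K.

0.81 K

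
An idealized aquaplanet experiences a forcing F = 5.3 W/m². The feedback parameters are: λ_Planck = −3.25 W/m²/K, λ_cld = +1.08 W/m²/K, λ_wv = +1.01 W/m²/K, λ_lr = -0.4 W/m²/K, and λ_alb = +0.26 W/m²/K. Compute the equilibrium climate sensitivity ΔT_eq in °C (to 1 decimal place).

4.1 °C

Net feedback parameter λ = (−3.25) + (+1.08) + (+1.01) + (-0.4) + (+0.26) = -1.3 W/m²/K.
ΔT = −F/λ = −5.3/(-1.3) = 4.1 °C.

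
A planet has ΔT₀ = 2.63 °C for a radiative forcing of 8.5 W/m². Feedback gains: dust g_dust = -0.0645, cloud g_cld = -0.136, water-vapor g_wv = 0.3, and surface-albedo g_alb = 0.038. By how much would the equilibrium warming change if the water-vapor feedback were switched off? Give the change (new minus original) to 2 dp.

Original: g = 0.1375, ΔT = 2.63/(1−0.1375) = 3.0493 °C.
Without water-vapor: g' = -0.1625, ΔT' = 2.63/(1+0.1625) = 2.2624 °C.
Change = 2.2624 − 3.0493 = -0.79 °C.

-0.79 °C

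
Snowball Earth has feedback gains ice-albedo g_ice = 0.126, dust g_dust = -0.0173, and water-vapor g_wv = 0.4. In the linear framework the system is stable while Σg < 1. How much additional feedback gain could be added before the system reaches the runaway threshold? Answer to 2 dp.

Current total gain = 0.126 − 0.0173 + 0.4 = 0.5087.
Margin to runaway = 1 − 0.5087 = 0.49.

0.49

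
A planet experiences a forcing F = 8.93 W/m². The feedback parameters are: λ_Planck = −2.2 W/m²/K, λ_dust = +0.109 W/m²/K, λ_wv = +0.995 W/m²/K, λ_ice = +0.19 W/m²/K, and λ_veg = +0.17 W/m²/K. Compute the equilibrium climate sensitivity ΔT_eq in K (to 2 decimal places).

12.13 K

Net feedback parameter λ = (−2.2) + (+0.109) + (+0.995) + (+0.19) + (+0.17) = -0.736 W/m²/K.
ΔT = −F/λ = −8.93/(-0.736) = 12.13 K.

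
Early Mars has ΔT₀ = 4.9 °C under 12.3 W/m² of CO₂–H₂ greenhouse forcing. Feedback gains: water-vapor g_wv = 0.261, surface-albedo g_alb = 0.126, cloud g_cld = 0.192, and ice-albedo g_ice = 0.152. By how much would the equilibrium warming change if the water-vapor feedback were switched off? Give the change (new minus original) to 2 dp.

Original: g = 0.731, ΔT = 4.9/(1−0.731) = 18.2156 °C.
Without water-vapor: g' = 0.47, ΔT' = 4.9/(1−0.47) = 9.2453 °C.
Change = 9.2453 − 18.2156 = -8.97 °C.

-8.97 °C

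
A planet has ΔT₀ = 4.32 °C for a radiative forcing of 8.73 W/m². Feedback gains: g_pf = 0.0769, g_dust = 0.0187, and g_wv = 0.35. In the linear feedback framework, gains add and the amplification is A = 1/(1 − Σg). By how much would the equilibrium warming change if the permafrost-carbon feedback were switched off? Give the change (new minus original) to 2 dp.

Original: g = 0.4456, ΔT = 4.32/(1−0.4456) = 7.7922 °C.
Without permafrost-carbon: g' = 0.3687, ΔT' = 4.32/(1−0.3687) = 6.8430 °C.
Change = 6.8430 − 7.7922 = -0.95 °C.

-0.95 °C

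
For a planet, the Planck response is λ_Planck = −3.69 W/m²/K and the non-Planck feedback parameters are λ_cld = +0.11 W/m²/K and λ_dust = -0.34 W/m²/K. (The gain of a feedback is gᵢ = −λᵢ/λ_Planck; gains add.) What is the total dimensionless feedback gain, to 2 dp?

Convert to gains: g_cld = 0.11/3.69 = 0.02981; g_dust = -0.34/3.69 = -0.09214.
Total gain g = -0.06233.

-0.06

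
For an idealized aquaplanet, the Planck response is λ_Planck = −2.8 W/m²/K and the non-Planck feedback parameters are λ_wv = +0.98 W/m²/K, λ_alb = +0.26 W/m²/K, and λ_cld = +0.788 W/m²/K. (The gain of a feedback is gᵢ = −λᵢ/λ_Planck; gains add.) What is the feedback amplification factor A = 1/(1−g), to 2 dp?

3.63

Convert to gains: g_wv = 0.98/2.8 = 0.35; g_alb = 0.26/2.8 = 0.09286; g_cld = 0.788/2.8 = 0.2814.
Total gain g = 0.72426.
A = 1/(1 − 0.72426) = 3.63.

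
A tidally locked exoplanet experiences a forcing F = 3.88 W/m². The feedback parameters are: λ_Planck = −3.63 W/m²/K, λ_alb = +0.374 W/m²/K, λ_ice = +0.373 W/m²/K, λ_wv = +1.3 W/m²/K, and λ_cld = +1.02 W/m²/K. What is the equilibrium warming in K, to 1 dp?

6.9 K

Net feedback parameter λ = (−3.63) + (+0.374) + (+0.373) + (+1.3) + (+1.02) = -0.563 W/m²/K.
ΔT = −F/λ = −3.88/(-0.563) = 6.9 K.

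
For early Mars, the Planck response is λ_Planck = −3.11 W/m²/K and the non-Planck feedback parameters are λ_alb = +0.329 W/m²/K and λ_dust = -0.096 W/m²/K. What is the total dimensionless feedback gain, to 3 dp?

Convert to gains: g_alb = 0.329/3.11 = 0.1058; g_dust = -0.096/3.11 = -0.03087.
Total gain g = 0.07493.

0.075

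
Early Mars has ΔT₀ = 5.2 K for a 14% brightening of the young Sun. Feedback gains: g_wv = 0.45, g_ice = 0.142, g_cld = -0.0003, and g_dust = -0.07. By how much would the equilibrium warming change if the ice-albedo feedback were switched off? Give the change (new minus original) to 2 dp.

-2.49 K

Original: g = 0.5217, ΔT = 5.2/(1−0.5217) = 10.8718 K.
Without ice-albedo: g' = 0.3797, ΔT' = 5.2/(1−0.3797) = 8.3830 K.
Change = 8.3830 − 10.8718 = -2.49 K.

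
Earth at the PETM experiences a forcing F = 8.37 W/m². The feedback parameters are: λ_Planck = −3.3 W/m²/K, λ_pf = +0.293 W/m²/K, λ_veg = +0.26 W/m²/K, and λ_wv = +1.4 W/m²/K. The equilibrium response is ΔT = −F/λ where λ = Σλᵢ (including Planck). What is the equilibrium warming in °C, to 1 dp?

6.2 °C

Net feedback parameter λ = (−3.3) + (+0.293) + (+0.26) + (+1.4) = -1.347 W/m²/K.
ΔT = −F/λ = −8.37/(-1.347) = 6.2 °C.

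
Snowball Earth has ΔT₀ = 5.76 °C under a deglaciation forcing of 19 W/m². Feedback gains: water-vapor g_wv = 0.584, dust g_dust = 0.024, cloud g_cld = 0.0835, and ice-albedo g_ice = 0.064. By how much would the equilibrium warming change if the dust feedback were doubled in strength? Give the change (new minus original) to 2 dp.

Original: g = 0.7555, ΔT = 5.76/(1−0.7555) = 23.5583 °C.
With doubled dust: g' = 0.7795, ΔT' = 5.76/(1−0.7795) = 26.1224 °C.
Change = 26.1224 − 23.5583 = 2.56 °C.

2.56 °C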